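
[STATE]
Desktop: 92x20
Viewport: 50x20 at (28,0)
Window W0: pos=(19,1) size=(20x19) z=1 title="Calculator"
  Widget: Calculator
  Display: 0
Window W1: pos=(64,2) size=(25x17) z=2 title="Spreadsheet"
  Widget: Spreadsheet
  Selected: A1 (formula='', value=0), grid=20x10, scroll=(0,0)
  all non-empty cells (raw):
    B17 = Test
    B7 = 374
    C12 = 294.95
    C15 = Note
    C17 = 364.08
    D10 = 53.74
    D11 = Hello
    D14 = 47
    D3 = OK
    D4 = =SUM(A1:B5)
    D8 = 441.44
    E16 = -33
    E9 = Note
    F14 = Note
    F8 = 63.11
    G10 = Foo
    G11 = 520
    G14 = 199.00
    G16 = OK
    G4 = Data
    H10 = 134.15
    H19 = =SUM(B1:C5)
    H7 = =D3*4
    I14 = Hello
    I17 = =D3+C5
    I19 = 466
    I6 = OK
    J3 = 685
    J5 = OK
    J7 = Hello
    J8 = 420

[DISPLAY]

                                                  
━━━━━━━━━━┓                                       
tor       ┃                         ┏━━━━━━━━━━━━━
──────────┨                         ┃ Spreadsheet 
         0┃                         ┠─────────────
┬───┬───┐ ┃                         ┃A1:          
│ 9 │ ÷ │ ┃                         ┃       A     
┼───┼───┤ ┃                         ┃-------------
│ 6 │ × │ ┃                         ┃  1      [0] 
┼───┼───┤ ┃                         ┃  2        0 
│ 3 │ - │ ┃                         ┃  3        0 
┼───┼───┤ ┃                         ┃  4        0 
│ = │ + │ ┃                         ┃  5        0 
┼───┼───┤ ┃                         ┃  6        0 
│ MR│ M+│ ┃                         ┃  7        0 
┴───┴───┘ ┃                         ┃  8        0 
          ┃                         ┃  9        0 
          ┃                         ┃ 10        0 
          ┃                         ┗━━━━━━━━━━━━━
━━━━━━━━━━┛                                       


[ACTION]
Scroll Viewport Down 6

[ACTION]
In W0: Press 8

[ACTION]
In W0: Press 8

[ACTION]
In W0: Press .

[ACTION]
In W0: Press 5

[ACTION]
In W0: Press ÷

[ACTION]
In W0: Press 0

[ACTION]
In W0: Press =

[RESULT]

                                                  
━━━━━━━━━━┓                                       
tor       ┃                         ┏━━━━━━━━━━━━━
──────────┨                         ┃ Spreadsheet 
     Error┃                         ┠─────────────
┬───┬───┐ ┃                         ┃A1:          
│ 9 │ ÷ │ ┃                         ┃       A     
┼───┼───┤ ┃                         ┃-------------
│ 6 │ × │ ┃                         ┃  1      [0] 
┼───┼───┤ ┃                         ┃  2        0 
│ 3 │ - │ ┃                         ┃  3        0 
┼───┼───┤ ┃                         ┃  4        0 
│ = │ + │ ┃                         ┃  5        0 
┼───┼───┤ ┃                         ┃  6        0 
│ MR│ M+│ ┃                         ┃  7        0 
┴───┴───┘ ┃                         ┃  8        0 
          ┃                         ┃  9        0 
          ┃                         ┃ 10        0 
          ┃                         ┗━━━━━━━━━━━━━
━━━━━━━━━━┛                                       


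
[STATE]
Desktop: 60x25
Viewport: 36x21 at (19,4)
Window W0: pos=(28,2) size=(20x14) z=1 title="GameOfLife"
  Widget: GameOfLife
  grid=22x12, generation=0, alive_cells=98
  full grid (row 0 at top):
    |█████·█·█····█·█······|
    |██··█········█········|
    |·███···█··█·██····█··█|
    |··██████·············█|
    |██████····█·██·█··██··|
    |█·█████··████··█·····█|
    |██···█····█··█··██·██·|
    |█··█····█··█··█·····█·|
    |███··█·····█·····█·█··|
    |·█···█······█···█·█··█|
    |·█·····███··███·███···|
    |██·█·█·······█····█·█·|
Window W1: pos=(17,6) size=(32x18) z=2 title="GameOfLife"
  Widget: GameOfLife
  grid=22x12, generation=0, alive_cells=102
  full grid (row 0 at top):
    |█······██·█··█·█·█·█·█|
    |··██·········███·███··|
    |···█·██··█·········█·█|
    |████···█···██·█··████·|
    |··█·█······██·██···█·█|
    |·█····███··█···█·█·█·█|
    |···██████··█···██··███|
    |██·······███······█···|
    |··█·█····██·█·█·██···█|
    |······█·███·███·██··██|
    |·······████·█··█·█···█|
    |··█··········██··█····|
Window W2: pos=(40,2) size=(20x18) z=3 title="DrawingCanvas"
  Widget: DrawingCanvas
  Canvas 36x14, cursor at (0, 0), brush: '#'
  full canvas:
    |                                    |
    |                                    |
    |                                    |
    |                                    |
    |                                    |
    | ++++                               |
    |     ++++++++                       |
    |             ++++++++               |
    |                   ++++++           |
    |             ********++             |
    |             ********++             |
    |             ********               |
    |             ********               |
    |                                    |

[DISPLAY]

         ┠───────────┠──────────────
         ┃Gen: 0     ┃+             
━━━━━━━━━━━━━━━━━━━━━┃              
GameOfLife           ┃              
─────────────────────┃              
en: 0                ┃              
······██·█··█·█·█·█·█┃ ++++         
·██·········███·███··┃     ++++++++ 
··█·██··█·········█·█┃             +
███···█···██·█··████·┃              
·█·█······██·██···█·█┃             *
█····███··█···█·█·█·█┃             *
··██████··█···██··███┃             *
█·······███······█···┃             *
·█·█····██·█·█·██···█┃              
·····█·███·███·██··██┗━━━━━━━━━━━━━━
······████·█··█·█···█        ┃      
·█··········██··█····        ┃      
                             ┃      
━━━━━━━━━━━━━━━━━━━━━━━━━━━━━┛      
                                    


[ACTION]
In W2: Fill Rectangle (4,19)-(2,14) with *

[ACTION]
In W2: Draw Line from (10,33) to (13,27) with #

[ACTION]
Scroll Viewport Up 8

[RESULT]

                                    
                                    
         ┏━━━━━━━━━━━┏━━━━━━━━━━━━━━
         ┃ GameOfLife┃ DrawingCanvas
         ┠───────────┠──────────────
         ┃Gen: 0     ┃+             
━━━━━━━━━━━━━━━━━━━━━┃              
GameOfLife           ┃              
─────────────────────┃              
en: 0                ┃              
······██·█··█·█·█·█·█┃ ++++         
·██·········███·███··┃     ++++++++ 
··█·██··█·········█·█┃             +
███···█···██·█··████·┃              
·█·█······██·██···█·█┃             *
█····███··█···█·█·█·█┃             *
··██████··█···██··███┃             *
█·······███······█···┃             *
·█·█····██·█·█·██···█┃              
·····█·███·███·██··██┗━━━━━━━━━━━━━━
······████·█··█·█···█        ┃      


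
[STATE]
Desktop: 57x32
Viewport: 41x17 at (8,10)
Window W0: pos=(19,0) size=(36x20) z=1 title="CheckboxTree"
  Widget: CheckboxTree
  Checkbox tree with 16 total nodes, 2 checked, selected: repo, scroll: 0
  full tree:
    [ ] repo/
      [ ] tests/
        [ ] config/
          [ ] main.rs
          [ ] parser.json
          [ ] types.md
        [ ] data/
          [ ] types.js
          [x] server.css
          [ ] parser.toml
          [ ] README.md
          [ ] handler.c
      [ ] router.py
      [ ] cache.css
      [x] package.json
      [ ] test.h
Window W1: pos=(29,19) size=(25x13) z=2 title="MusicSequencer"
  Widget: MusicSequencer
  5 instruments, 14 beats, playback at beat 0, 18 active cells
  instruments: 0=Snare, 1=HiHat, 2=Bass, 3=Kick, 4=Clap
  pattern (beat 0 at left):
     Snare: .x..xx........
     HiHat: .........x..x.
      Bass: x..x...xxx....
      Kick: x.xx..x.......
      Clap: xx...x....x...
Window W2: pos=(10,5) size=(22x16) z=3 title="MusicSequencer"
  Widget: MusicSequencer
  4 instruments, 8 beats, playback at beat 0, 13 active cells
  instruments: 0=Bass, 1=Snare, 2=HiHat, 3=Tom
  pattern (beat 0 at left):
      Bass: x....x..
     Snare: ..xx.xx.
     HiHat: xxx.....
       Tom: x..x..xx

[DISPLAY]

  ┃ Snare··██·██·      ┃ypes.js          
  ┃ HiHat███·····      ┃erver.css        
  ┃   Tom█··█··██      ┃arser.toml       
  ┃                    ┃EADME.md         
  ┃                    ┃andler.c         
  ┃                    ┃r.py             
  ┃                    ┃.css             
  ┃                    ┃ge.json          
  ┃                    ┃h                
  ┃                    ┃━━━━━━━━━━━━━━━━━
  ┗━━━━━━━━━━━━━━━━━━━━┛usicSequencer    
                     ┠───────────────────
                     ┃      ▼123456789012
                     ┃ Snare·█··██·······
                     ┃ HiHat·········█··█
                     ┃  Bass█··█···███···
                     ┃  Kick█·██··█······


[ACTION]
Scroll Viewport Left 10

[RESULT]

          ┃ Snare··██·██·      ┃ypes.js  
          ┃ HiHat███·····      ┃erver.css
          ┃   Tom█··█··██      ┃arser.tom
          ┃                    ┃EADME.md 
          ┃                    ┃andler.c 
          ┃                    ┃r.py     
          ┃                    ┃.css     
          ┃                    ┃ge.json  
          ┃                    ┃h        
          ┃                    ┃━━━━━━━━━
          ┗━━━━━━━━━━━━━━━━━━━━┛usicSeque
                             ┠───────────
                             ┃      ▼1234
                             ┃ Snare·█··█
                             ┃ HiHat·····
                             ┃  Bass█··█·
                             ┃  Kick█·██·


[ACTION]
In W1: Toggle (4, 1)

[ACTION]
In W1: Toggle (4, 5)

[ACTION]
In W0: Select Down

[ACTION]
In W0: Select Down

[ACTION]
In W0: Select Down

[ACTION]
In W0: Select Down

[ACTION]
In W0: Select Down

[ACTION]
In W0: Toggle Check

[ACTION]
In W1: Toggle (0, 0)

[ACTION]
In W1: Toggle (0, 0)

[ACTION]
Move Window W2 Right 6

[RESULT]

                ┃ Snare··██·██·      ┃s  
                ┃ HiHat███·····      ┃css
                ┃   Tom█··█··██      ┃tom
                ┃                    ┃md 
                ┃                    ┃.c 
                ┃                    ┃   
                ┃                    ┃   
                ┃                    ┃n  
                ┃                    ┃   
                ┃                    ┃━━━
                ┗━━━━━━━━━━━━━━━━━━━━┛que
                             ┠───────────
                             ┃      ▼1234
                             ┃ Snare·█··█
                             ┃ HiHat·····
                             ┃  Bass█··█·
                             ┃  Kick█·██·


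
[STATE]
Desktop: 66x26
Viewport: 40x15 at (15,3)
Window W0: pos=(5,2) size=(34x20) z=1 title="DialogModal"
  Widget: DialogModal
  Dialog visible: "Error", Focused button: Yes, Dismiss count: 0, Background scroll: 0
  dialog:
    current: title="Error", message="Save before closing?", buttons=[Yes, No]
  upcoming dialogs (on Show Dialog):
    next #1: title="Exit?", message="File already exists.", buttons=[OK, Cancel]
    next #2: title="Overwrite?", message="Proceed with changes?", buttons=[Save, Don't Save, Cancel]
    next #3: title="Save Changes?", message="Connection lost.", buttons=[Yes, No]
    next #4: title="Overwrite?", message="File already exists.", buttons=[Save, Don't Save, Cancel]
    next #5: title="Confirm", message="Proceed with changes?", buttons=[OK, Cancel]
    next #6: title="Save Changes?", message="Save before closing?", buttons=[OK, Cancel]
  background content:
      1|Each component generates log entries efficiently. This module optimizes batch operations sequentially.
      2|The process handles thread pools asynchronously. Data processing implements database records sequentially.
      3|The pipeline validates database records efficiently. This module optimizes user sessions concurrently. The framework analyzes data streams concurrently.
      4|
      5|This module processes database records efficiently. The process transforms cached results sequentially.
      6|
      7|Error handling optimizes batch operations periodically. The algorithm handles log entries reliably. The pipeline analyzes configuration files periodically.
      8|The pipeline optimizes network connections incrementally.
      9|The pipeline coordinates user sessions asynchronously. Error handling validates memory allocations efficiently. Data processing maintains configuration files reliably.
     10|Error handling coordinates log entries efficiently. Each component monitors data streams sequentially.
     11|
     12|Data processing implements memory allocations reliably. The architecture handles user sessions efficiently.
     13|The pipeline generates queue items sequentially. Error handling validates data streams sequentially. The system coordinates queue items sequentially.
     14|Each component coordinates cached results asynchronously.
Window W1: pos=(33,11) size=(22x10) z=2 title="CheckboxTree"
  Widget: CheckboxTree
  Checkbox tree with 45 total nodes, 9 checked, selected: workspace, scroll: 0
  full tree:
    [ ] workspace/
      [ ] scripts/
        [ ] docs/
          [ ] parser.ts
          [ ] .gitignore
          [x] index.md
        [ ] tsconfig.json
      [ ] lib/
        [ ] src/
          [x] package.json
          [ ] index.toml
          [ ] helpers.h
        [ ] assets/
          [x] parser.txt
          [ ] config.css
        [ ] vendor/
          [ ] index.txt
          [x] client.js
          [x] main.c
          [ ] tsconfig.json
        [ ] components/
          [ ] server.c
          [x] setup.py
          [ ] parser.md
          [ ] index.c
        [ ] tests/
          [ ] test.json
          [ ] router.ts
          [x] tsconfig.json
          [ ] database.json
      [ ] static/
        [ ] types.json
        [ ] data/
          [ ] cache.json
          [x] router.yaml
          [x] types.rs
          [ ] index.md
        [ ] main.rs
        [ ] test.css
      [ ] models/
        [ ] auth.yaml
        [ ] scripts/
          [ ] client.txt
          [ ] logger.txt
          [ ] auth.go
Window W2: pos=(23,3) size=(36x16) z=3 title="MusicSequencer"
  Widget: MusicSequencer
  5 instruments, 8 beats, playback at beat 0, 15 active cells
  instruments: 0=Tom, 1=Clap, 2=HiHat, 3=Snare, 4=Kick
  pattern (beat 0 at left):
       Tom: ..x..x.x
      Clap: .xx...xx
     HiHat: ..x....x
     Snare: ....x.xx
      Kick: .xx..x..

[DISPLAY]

dal     ┏━━━━━━━━━━━━━━━━━━━━━━━━━━━━━━━
────────┃ MusicSequencer                
onent ge┠───────────────────────────────
ss handl┃      ▼1234567                 
ine vali┃   Tom··█··█·█                 
        ┃  Clap·██···██                 
le proce┃ HiHat··█····█                 
────────┃ Snare····█·██                 
    Erro┃  Kick·██··█··                 
e before┃                               
  [Yes] ┃                               
────────┃                               
        ┃                               
essing i┃                               
ine gene┃                               


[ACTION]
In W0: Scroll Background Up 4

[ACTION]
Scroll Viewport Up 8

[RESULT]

                                        
                                        
━━━━━━━━━━━━━━━━━━━━━━━┓                
dal     ┏━━━━━━━━━━━━━━━━━━━━━━━━━━━━━━━
────────┃ MusicSequencer                
onent ge┠───────────────────────────────
ss handl┃      ▼1234567                 
ine vali┃   Tom··█··█·█                 
        ┃  Clap·██···██                 
le proce┃ HiHat··█····█                 
────────┃ Snare····█·██                 
    Erro┃  Kick·██··█··                 
e before┃                               
  [Yes] ┃                               
────────┃                               


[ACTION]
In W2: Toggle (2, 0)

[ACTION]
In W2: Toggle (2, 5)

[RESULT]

                                        
                                        
━━━━━━━━━━━━━━━━━━━━━━━┓                
dal     ┏━━━━━━━━━━━━━━━━━━━━━━━━━━━━━━━
────────┃ MusicSequencer                
onent ge┠───────────────────────────────
ss handl┃      ▼1234567                 
ine vali┃   Tom··█··█·█                 
        ┃  Clap·██···██                 
le proce┃ HiHat█·█··█·█                 
────────┃ Snare····█·██                 
    Erro┃  Kick·██··█··                 
e before┃                               
  [Yes] ┃                               
────────┃                               


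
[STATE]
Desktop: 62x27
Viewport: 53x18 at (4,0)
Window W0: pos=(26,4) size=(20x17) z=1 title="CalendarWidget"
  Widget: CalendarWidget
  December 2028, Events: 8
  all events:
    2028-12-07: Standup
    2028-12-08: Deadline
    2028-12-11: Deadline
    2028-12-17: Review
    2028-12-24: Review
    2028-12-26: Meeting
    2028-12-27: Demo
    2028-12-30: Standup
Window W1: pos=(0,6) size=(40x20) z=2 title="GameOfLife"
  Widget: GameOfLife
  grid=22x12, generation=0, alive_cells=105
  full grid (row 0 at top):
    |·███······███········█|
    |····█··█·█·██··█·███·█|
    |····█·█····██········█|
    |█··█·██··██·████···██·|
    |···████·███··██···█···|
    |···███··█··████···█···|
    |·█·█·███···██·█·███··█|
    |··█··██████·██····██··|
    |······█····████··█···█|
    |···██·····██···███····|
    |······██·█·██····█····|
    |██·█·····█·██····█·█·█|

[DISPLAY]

                                                     
                                                     
                                                     
                                                     
                      ┏━━━━━━━━━━━━━━━━━━┓           
                      ┃ CalendarWidget   ┃           
━━━━━━━━━━━━━━━━━━━━━━━━━━━━━━━━━━━┓─────┨           
meOfLife                           ┃28   ┃           
───────────────────────────────────┨r Sa ┃           
: 0                                ┃1  2 ┃           
█······███········█                ┃ 8*  ┃           
·█··█·█·██··█·███·█                ┃15 16┃           
·█·█····██········█                ┃2 23 ┃           
█·██··██·████···██·                ┃ 29 3┃           
████·███··██···█···                ┃     ┃           
███··█··████···█···                ┃     ┃           
█·███···██·█·███··█                ┃     ┃           
··██████·██····██··                ┃     ┃           


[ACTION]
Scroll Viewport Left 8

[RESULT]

                                                     
                                                     
                                                     
                                                     
                          ┏━━━━━━━━━━━━━━━━━━┓       
                          ┃ CalendarWidget   ┃       
┏━━━━━━━━━━━━━━━━━━━━━━━━━━━━━━━━━━━━━━┓─────┨       
┃ GameOfLife                           ┃28   ┃       
┠──────────────────────────────────────┨r Sa ┃       
┃Gen: 0                                ┃1  2 ┃       
┃·███······███········█                ┃ 8*  ┃       
┃····█··█·█·██··█·███·█                ┃15 16┃       
┃····█·█····██········█                ┃2 23 ┃       
┃█··█·██··██·████···██·                ┃ 29 3┃       
┃···████·███··██···█···                ┃     ┃       
┃···███··█··████···█···                ┃     ┃       
┃·█·█·███···██·█·███··█                ┃     ┃       
┃··█··██████·██····██··                ┃     ┃       


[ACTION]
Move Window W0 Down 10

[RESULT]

                                                     
                                                     
                                                     
                                                     
                                                     
                                                     
┏━━━━━━━━━━━━━━━━━━━━━━━━━━━━━━━━━━━━━━┓             
┃ GameOfLife                           ┃             
┠──────────────────────────────────────┨             
┃Gen: 0                                ┃             
┃·███······███········█                ┃━━━━━┓       
┃····█··█·█·██··█·███·█                ┃et   ┃       
┃····█·█····██········█                ┃─────┨       
┃█··█·██··██·████···██·                ┃28   ┃       
┃···████·███··██···█···                ┃r Sa ┃       
┃···███··█··████···█···                ┃1  2 ┃       
┃·█·█·███···██·█·███··█                ┃ 8*  ┃       
┃··█··██████·██····██··                ┃15 16┃       


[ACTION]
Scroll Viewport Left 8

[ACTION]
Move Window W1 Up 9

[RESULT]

┏━━━━━━━━━━━━━━━━━━━━━━━━━━━━━━━━━━━━━━┓             
┃ GameOfLife                           ┃             
┠──────────────────────────────────────┨             
┃Gen: 0                                ┃             
┃·███······███········█                ┃             
┃····█··█·█·██··█·███·█                ┃             
┃····█·█····██········█                ┃             
┃█··█·██··██·████···██·                ┃             
┃···████·███··██···█···                ┃             
┃···███··█··████···█···                ┃             
┃·█·█·███···██·█·███··█                ┃━━━━━┓       
┃··█··██████·██····██··                ┃et   ┃       
┃······█····████··█···█                ┃─────┨       
┃···██·····██···███····                ┃28   ┃       
┃······██·█·██····█····                ┃r Sa ┃       
┃██·█·····█·██····█·█·█                ┃1  2 ┃       
┃                                      ┃ 8*  ┃       
┃                                      ┃15 16┃       


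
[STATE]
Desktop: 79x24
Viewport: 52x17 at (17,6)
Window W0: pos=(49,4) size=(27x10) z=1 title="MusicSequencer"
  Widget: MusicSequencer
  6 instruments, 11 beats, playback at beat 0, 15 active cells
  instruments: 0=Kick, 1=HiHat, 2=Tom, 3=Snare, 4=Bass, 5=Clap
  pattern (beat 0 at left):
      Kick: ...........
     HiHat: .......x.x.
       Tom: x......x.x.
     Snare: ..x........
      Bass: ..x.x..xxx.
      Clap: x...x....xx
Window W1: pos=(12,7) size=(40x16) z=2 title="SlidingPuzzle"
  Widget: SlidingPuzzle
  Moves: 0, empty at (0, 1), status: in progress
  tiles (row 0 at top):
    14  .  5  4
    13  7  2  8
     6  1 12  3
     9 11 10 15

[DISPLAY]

                                ┠───────────────────
━━━━━━━━━━━━━━━━━━━━━━━━━━━━━━━━━━┓    ▼1234567890  
dingPuzzle                        ┃Kick···········  
──────────────────────────────────┨iHat·······█·█·  
─┬────┬────┬────┐                 ┃ Tom█······█·█·  
 │    │  5 │  4 │                 ┃nare··█········  
─┼────┼────┼────┤                 ┃Bass··█·█··███·  
 │  7 │  2 │  8 │                 ┃━━━━━━━━━━━━━━━━━
─┼────┼────┼────┤                 ┃                 
 │  1 │ 12 │  3 │                 ┃                 
─┼────┼────┼────┤                 ┃                 
 │ 11 │ 10 │ 15 │                 ┃                 
─┴────┴────┴────┘                 ┃                 
s: 0                              ┃                 
                                  ┃                 
                                  ┃                 
━━━━━━━━━━━━━━━━━━━━━━━━━━━━━━━━━━┛                 


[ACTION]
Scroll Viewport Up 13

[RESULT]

                                                    
                                                    
                                                    
                                                    
                                ┏━━━━━━━━━━━━━━━━━━━
                                ┃ MusicSequencer    
                                ┠───────────────────
━━━━━━━━━━━━━━━━━━━━━━━━━━━━━━━━━━┓    ▼1234567890  
dingPuzzle                        ┃Kick···········  
──────────────────────────────────┨iHat·······█·█·  
─┬────┬────┬────┐                 ┃ Tom█······█·█·  
 │    │  5 │  4 │                 ┃nare··█········  
─┼────┼────┼────┤                 ┃Bass··█·█··███·  
 │  7 │  2 │  8 │                 ┃━━━━━━━━━━━━━━━━━
─┼────┼────┼────┤                 ┃                 
 │  1 │ 12 │  3 │                 ┃                 
─┼────┼────┼────┤                 ┃                 


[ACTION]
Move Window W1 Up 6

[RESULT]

                                                    
━━━━━━━━━━━━━━━━━━━━━━━━━━━━━━━━━━┓                 
dingPuzzle                        ┃                 
──────────────────────────────────┨                 
─┬────┬────┬────┐                 ┃━━━━━━━━━━━━━━━━━
 │    │  5 │  4 │                 ┃usicSequencer    
─┼────┼────┼────┤                 ┃─────────────────
 │  7 │  2 │  8 │                 ┃    ▼1234567890  
─┼────┼────┼────┤                 ┃Kick···········  
 │  1 │ 12 │  3 │                 ┃iHat·······█·█·  
─┼────┼────┼────┤                 ┃ Tom█······█·█·  
 │ 11 │ 10 │ 15 │                 ┃nare··█········  
─┴────┴────┴────┘                 ┃Bass··█·█··███·  
s: 0                              ┃━━━━━━━━━━━━━━━━━
                                  ┃                 
                                  ┃                 
━━━━━━━━━━━━━━━━━━━━━━━━━━━━━━━━━━┛                 


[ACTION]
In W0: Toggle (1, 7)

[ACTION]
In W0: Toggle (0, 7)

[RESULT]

                                                    
━━━━━━━━━━━━━━━━━━━━━━━━━━━━━━━━━━┓                 
dingPuzzle                        ┃                 
──────────────────────────────────┨                 
─┬────┬────┬────┐                 ┃━━━━━━━━━━━━━━━━━
 │    │  5 │  4 │                 ┃usicSequencer    
─┼────┼────┼────┤                 ┃─────────────────
 │  7 │  2 │  8 │                 ┃    ▼1234567890  
─┼────┼────┼────┤                 ┃Kick·······█···  
 │  1 │ 12 │  3 │                 ┃iHat·········█·  
─┼────┼────┼────┤                 ┃ Tom█······█·█·  
 │ 11 │ 10 │ 15 │                 ┃nare··█········  
─┴────┴────┴────┘                 ┃Bass··█·█··███·  
s: 0                              ┃━━━━━━━━━━━━━━━━━
                                  ┃                 
                                  ┃                 
━━━━━━━━━━━━━━━━━━━━━━━━━━━━━━━━━━┛                 


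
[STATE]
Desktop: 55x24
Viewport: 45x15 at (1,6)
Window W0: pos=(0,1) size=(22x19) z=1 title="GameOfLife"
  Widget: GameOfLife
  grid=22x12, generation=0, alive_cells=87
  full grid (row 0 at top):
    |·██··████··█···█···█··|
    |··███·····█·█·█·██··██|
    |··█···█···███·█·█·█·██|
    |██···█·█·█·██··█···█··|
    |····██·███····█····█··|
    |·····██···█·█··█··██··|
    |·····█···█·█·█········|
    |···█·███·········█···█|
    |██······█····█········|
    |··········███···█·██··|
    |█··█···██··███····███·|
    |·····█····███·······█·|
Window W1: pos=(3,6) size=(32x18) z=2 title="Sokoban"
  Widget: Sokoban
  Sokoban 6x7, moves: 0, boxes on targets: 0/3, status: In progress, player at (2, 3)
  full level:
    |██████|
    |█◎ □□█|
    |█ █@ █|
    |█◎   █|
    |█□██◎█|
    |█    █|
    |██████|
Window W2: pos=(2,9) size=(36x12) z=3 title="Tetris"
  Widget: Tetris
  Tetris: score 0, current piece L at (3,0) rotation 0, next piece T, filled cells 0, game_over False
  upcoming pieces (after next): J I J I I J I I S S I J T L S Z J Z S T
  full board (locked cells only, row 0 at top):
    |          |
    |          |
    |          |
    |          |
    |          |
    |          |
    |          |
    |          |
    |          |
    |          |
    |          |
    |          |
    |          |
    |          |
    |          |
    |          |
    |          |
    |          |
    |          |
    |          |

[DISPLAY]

·█┏━━━━━━━━━━━━━━━━━━━━━━━━━━━━━━┓           
·█┃ Sokoban                      ┃           
█·┠──────────────────────────────┨           
·┏━━━━━━━━━━━━━━━━━━━━━━━━━━━━━━━━━━┓        
·┃ Tetris                           ┃        
·┠──────────────────────────────────┨        
·┃          │Next:                  ┃        
█┃          │ ▒                     ┃        
·┃          │▒▒▒                    ┃        
·┃          │                       ┃        
·┃          │                       ┃        
 ┃          │                       ┃        
 ┃          │Score:                 ┃        
━┃          │0                      ┃        
 ┗━━━━━━━━━━━━━━━━━━━━━━━━━━━━━━━━━━┛        


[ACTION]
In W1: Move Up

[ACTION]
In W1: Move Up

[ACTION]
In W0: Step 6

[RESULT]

··┏━━━━━━━━━━━━━━━━━━━━━━━━━━━━━━┓           
·█┃ Sokoban                      ┃           
··┠──────────────────────────────┨           
·┏━━━━━━━━━━━━━━━━━━━━━━━━━━━━━━━━━━┓        
·┃ Tetris                           ┃        
·┠──────────────────────────────────┨        
·┃          │Next:                  ┃        
·┃          │ ▒                     ┃        
·┃          │▒▒▒                    ┃        
·┃          │                       ┃        
·┃          │                       ┃        
 ┃          │                       ┃        
 ┃          │Score:                 ┃        
━┃          │0                      ┃        
 ┗━━━━━━━━━━━━━━━━━━━━━━━━━━━━━━━━━━┛        


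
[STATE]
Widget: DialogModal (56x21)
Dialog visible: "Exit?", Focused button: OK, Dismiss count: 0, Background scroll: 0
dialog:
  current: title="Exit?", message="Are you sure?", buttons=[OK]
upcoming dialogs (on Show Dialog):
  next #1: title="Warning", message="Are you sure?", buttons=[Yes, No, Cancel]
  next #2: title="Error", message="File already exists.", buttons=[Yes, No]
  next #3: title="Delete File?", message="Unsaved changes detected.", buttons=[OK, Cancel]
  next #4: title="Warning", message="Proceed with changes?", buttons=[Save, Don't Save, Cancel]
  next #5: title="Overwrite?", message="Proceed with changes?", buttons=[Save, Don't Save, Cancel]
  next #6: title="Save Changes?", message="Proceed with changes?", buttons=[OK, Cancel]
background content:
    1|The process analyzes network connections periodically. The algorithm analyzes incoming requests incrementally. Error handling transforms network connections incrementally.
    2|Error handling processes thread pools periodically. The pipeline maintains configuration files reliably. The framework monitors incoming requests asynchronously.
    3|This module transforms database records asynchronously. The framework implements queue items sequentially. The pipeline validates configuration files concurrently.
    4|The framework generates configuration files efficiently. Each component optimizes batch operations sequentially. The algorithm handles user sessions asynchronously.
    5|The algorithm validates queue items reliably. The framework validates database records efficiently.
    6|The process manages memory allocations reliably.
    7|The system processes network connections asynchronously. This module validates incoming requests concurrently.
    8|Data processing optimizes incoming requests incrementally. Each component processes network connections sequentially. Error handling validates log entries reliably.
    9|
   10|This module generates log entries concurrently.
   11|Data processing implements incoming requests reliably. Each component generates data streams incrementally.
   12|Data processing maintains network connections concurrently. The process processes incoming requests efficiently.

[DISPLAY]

The process analyzes network connections periodically. T
Error handling processes thread pools periodically. The 
This module transforms database records asynchronously. 
The framework generates configuration files efficiently.
The algorithm validates queue items reliably. The framew
The process manages memory allocations reliably.        
The system processes network connections asynchronously.
Data processing optimizes incoming requests incrementall
                   ┌───────────────┐                    
This module generat│     Exit?     │ncurrently.         
Data processing imp│ Are you sure? │requests reliably. E
Data processing mai│      [OK]     │nnections concurrent
                   └───────────────┘                    
                                                        
                                                        
                                                        
                                                        
                                                        
                                                        
                                                        
                                                        


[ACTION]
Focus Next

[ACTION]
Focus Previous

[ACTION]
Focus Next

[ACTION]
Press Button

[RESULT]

The process analyzes network connections periodically. T
Error handling processes thread pools periodically. The 
This module transforms database records asynchronously. 
The framework generates configuration files efficiently.
The algorithm validates queue items reliably. The framew
The process manages memory allocations reliably.        
The system processes network connections asynchronously.
Data processing optimizes incoming requests incrementall
                                                        
This module generates log entries concurrently.         
Data processing implements incoming requests reliably. E
Data processing maintains network connections concurrent
                                                        
                                                        
                                                        
                                                        
                                                        
                                                        
                                                        
                                                        
                                                        


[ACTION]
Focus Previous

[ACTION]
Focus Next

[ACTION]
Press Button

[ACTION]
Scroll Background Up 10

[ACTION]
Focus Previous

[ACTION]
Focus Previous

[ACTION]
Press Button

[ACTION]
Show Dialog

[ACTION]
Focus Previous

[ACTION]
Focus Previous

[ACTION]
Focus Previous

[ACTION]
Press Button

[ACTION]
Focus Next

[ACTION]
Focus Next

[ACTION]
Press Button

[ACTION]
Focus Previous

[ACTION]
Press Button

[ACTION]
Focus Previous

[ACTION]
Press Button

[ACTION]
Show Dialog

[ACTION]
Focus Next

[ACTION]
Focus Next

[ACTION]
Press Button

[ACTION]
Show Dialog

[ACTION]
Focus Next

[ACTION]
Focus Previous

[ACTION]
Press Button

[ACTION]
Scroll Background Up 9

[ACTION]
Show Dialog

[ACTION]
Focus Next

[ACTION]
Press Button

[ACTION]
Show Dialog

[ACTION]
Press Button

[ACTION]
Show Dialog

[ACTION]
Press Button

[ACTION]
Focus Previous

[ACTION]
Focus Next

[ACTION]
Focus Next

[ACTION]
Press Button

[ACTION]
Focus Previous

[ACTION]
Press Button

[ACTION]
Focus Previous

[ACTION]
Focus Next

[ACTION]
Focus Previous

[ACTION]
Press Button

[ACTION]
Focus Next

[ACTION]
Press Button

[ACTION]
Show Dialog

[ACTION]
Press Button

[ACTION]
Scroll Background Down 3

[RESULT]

The framework generates configuration files efficiently.
The algorithm validates queue items reliably. The framew
The process manages memory allocations reliably.        
The system processes network connections asynchronously.
Data processing optimizes incoming requests incrementall
                                                        
This module generates log entries concurrently.         
Data processing implements incoming requests reliably. E
Data processing maintains network connections concurrent
                                                        
                                                        
                                                        
                                                        
                                                        
                                                        
                                                        
                                                        
                                                        
                                                        
                                                        
                                                        
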